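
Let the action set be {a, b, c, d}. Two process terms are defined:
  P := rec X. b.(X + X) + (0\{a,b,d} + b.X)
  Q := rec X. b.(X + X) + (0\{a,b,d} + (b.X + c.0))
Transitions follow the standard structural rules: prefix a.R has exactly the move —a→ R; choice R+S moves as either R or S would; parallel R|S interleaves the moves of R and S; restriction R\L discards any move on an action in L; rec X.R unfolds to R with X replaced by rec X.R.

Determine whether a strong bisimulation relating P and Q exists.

P ≁ Q

P's transition system — 2 states:
  u0 = rec X. b.(X + X) + (0\{a,b,d} + b.X) ⊢ ··b··> u0, ··b··> u1
  u1 = (rec X. b.(X + X) + (0\{a,b,d} + b.X)) + (rec X. b.(X + X) + (0\{a,b,d} + b.X)) ⊢ ··b··> u0, ··b··> u1
Q's transition system — 3 states:
  v0 = rec X. b.(X + X) + (0\{a,b,d} + (b.X + c.0)) ⊢ ··b··> v0, ··b··> v1, ··c··> v2
  v1 = (rec X. b.(X + X) + (0\{a,b,d} + (b.X + c.0))) + (rec X. b.(X + X) + (0\{a,b,d} + (b.X + c.0))) ⊢ ··b··> v0, ··b··> v1, ··c··> v2
  v2 = 0 ⊢ deadlocked
Coarsest stable partition (strong bisimilarity classes):
  B0 = {u0, u1}
  B1 = {v0, v1}
  B2 = {v2}
u0 ∈ B0, v0 ∈ B1 → different blocks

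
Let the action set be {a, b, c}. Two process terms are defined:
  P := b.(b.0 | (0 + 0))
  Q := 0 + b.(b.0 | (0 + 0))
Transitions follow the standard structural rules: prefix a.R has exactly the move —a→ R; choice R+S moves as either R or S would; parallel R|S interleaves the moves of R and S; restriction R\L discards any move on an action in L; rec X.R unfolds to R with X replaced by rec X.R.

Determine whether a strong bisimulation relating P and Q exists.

YES

P's transition system — 3 states:
  u0 = b.(b.0 | (0 + 0)) | ··b··> u1
  u1 = b.0 | (0 + 0) | ··b··> u2
  u2 = 0 | (0 + 0) | (no moves)
Q's transition system — 3 states:
  v0 = 0 + b.(b.0 | (0 + 0)) | ··b··> v1
  v1 = b.0 | (0 + 0) | ··b··> v2
  v2 = 0 | (0 + 0) | (no moves)
Coarsest stable partition (strong bisimilarity classes):
  B0 = {u0, v0}
  B1 = {u1, v1}
  B2 = {u2, v2}
u0 ∈ B0, v0 ∈ B0 → same block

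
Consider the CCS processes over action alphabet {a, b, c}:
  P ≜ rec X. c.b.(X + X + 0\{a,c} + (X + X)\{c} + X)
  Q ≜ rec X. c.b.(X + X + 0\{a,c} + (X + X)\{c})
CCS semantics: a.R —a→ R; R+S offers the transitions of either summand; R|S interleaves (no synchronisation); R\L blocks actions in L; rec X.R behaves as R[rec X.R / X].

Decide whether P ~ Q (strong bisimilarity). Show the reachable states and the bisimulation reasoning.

Reachable graph of P (3 states):
  p0 = rec X. c.b.(X + X + 0\{a,c} + (X + X)\{c} + X) :: —c→ p1
  p1 = b.((rec X. c.b.(X + X + 0\{a,c} + (X + X)\{c} + X)) + (rec X. c.b.(X + X + 0\{a,c} + (X + X)\{c} + X)) + 0\{a,c} + ((rec X. c.b.(X + X + 0\{a,c} + (X + X)\{c} + X)) + (rec X. c.b.(X + X + 0\{a,c} + (X + X)\{c} + X)))\{c} + (rec X. c.b.(X + X + 0\{a,c} + (X + X)\{c} + X))) :: —b→ p2
  p2 = (rec X. c.b.(X + X + 0\{a,c} + (X + X)\{c} + X)) + (rec X. c.b.(X + X + 0\{a,c} + (X + X)\{c} + X)) + 0\{a,c} + ((rec X. c.b.(X + X + 0\{a,c} + (X + X)\{c} + X)) + (rec X. c.b.(X + X + 0\{a,c} + (X + X)\{c} + X)))\{c} + (rec X. c.b.(X + X + 0\{a,c} + (X + X)\{c} + X)) :: —c→ p1
Reachable graph of Q (3 states):
  q0 = rec X. c.b.(X + X + 0\{a,c} + (X + X)\{c}) :: —c→ q1
  q1 = b.((rec X. c.b.(X + X + 0\{a,c} + (X + X)\{c})) + (rec X. c.b.(X + X + 0\{a,c} + (X + X)\{c})) + 0\{a,c} + ((rec X. c.b.(X + X + 0\{a,c} + (X + X)\{c})) + (rec X. c.b.(X + X + 0\{a,c} + (X + X)\{c})))\{c}) :: —b→ q2
  q2 = (rec X. c.b.(X + X + 0\{a,c} + (X + X)\{c})) + (rec X. c.b.(X + X + 0\{a,c} + (X + X)\{c})) + 0\{a,c} + ((rec X. c.b.(X + X + 0\{a,c} + (X + X)\{c})) + (rec X. c.b.(X + X + 0\{a,c} + (X + X)\{c})))\{c} :: —c→ q1
Bisimilarity quotient blocks:
  B0 = {p0, p2, q0, q2}
  B1 = {p1, q1}
p0 ∈ B0, q0 ∈ B0 → same block

bisimilar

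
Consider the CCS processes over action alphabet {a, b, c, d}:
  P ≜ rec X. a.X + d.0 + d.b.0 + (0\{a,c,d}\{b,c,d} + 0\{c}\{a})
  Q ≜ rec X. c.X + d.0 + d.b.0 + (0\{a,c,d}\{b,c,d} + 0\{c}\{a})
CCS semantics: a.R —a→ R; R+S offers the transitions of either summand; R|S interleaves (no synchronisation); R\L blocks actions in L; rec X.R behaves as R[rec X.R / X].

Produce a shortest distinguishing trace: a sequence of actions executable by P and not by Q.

P's transition system — 3 states:
  u0 = rec X. a.X + d.0 + d.b.0 + (0\{a,c,d}\{b,c,d} + 0\{c}\{a}) ⊢ —a→ u0, —d→ u1, —d→ u2
  u1 = 0 ⊢ ·
  u2 = b.0 ⊢ —b→ u1
Q's transition system — 3 states:
  v0 = rec X. c.X + d.0 + d.b.0 + (0\{a,c,d}\{b,c,d} + 0\{c}\{a}) ⊢ —c→ v0, —d→ v1, —d→ v2
  v1 = 0 ⊢ ·
  v2 = b.0 ⊢ —b→ v1
Trace ⟨a⟩ through P, begin at {u0}:
  after a @ step 1: {u0}
  P completes σ.
Trace ⟨a⟩ through Q, begin at {v0}:
  after a @ step 1: ∅  — Q cannot continue

a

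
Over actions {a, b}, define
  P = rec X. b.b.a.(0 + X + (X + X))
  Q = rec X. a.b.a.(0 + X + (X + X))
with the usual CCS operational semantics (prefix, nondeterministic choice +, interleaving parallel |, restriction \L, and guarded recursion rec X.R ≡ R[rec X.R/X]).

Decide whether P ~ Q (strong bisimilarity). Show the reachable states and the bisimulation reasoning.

Reachable graph of P (4 states):
  u0 = rec X. b.b.a.(0 + X + (X + X)) | ··b··> u1
  u1 = b.a.(0 + (rec X. b.b.a.(0 + X + (X + X))) + ((rec X. b.b.a.(0 + X + (X + X))) + (rec X. b.b.a.(0 + X + (X + X))))) | ··b··> u2
  u2 = a.(0 + (rec X. b.b.a.(0 + X + (X + X))) + ((rec X. b.b.a.(0 + X + (X + X))) + (rec X. b.b.a.(0 + X + (X + X))))) | ··a··> u3
  u3 = 0 + (rec X. b.b.a.(0 + X + (X + X))) + ((rec X. b.b.a.(0 + X + (X + X))) + (rec X. b.b.a.(0 + X + (X + X)))) | ··b··> u1
Reachable graph of Q (4 states):
  v0 = rec X. a.b.a.(0 + X + (X + X)) | ··a··> v1
  v1 = b.a.(0 + (rec X. a.b.a.(0 + X + (X + X))) + ((rec X. a.b.a.(0 + X + (X + X))) + (rec X. a.b.a.(0 + X + (X + X))))) | ··b··> v2
  v2 = a.(0 + (rec X. a.b.a.(0 + X + (X + X))) + ((rec X. a.b.a.(0 + X + (X + X))) + (rec X. a.b.a.(0 + X + (X + X))))) | ··a··> v3
  v3 = 0 + (rec X. a.b.a.(0 + X + (X + X))) + ((rec X. a.b.a.(0 + X + (X + X))) + (rec X. a.b.a.(0 + X + (X + X)))) | ··a··> v1
Partition-refinement fixed point:
  B0 = {u0, u3}
  B1 = {u1}
  B2 = {u2}
  B3 = {v0, v3}
  B4 = {v1}
  B5 = {v2}
u0 ∈ B0, v0 ∈ B3 → different blocks

not bisimilar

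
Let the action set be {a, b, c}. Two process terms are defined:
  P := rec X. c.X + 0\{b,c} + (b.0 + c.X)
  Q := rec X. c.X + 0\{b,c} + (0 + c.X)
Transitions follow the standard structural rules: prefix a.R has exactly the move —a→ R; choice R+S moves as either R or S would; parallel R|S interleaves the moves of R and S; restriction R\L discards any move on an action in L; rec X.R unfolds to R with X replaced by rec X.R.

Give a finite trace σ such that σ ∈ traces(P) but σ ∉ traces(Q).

P's transition system — 2 states:
  m0 = rec X. c.X + 0\{b,c} + (b.0 + c.X) | ··b··> m1, ··c··> m0
  m1 = 0 | ∅
Q's transition system — 1 states:
  n0 = rec X. c.X + 0\{b,c} + (0 + c.X) | ··c··> n0
Trace ⟨b⟩ through P, begin at {m0}:
  after b @ step 1: {m1}
  P completes σ.
Trace ⟨b⟩ through Q, begin at {n0}:
  after b @ step 1: no successor for Q

b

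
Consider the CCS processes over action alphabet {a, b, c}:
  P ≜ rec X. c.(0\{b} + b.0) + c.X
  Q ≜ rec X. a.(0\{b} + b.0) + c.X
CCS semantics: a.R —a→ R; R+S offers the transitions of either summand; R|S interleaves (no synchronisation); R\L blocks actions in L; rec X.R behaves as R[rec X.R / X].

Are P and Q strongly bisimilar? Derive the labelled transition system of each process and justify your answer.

P's transition system — 3 states:
  p0 = rec X. c.(0\{b} + b.0) + c.X has moves --c--▸ p0, --c--▸ p1
  p1 = 0\{b} + b.0 has moves --b--▸ p2
  p2 = 0 has moves stopped
Q's transition system — 3 states:
  q0 = rec X. a.(0\{b} + b.0) + c.X has moves --a--▸ q1, --c--▸ q0
  q1 = 0\{b} + b.0 has moves --b--▸ q2
  q2 = 0 has moves stopped
Bisimilarity quotient blocks:
  B0 = {p0}
  B1 = {p1, q1}
  B2 = {p2, q2}
  B3 = {q0}
p0 ∈ B0, q0 ∈ B3 → different blocks

NO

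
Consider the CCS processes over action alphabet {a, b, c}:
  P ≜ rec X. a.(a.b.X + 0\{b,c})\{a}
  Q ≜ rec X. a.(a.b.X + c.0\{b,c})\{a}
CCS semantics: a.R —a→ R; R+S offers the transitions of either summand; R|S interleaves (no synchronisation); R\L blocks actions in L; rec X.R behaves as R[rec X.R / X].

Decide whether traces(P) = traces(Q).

traces(P) ≠ traces(Q) — witness ⟨ac⟩

LTS(P): 2 reachable states
  m0 = rec X. a.(a.b.X + 0\{b,c})\{a} | -a-> m1
  m1 = (a.b.(rec X. a.(a.b.X + 0\{b,c})\{a}) + 0\{b,c})\{a} | deadlocked
LTS(Q): 3 reachable states
  n0 = rec X. a.(a.b.X + c.0\{b,c})\{a} | -a-> n1
  n1 = (a.b.(rec X. a.(a.b.X + c.0\{b,c})\{a}) + c.0\{b,c})\{a} | -c-> n2
  n2 = 0\{b,c}\{a} | deadlocked
Executing ac from Q (initial set {n0}):
  after a @ step 1: {n1}
  after c @ step 2: {n2}
  Q completes σ.
Executing ac from P (initial set {m0}):
  after a @ step 1: {m1}
  after c @ step 2: ∅  — P cannot continue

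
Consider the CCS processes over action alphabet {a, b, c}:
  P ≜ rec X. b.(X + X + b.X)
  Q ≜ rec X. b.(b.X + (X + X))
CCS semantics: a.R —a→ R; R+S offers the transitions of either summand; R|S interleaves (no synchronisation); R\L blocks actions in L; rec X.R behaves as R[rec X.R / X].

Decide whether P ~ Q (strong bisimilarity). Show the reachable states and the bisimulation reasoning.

Reachable graph of P (2 states):
  m0 = rec X. b.(X + X + b.X) | --b--▸ m1
  m1 = (rec X. b.(X + X + b.X)) + (rec X. b.(X + X + b.X)) + b.(rec X. b.(X + X + b.X)) | --b--▸ m0, --b--▸ m1
Reachable graph of Q (2 states):
  n0 = rec X. b.(b.X + (X + X)) | --b--▸ n1
  n1 = b.(rec X. b.(b.X + (X + X))) + ((rec X. b.(b.X + (X + X))) + (rec X. b.(b.X + (X + X)))) | --b--▸ n0, --b--▸ n1
Bisimilarity quotient blocks:
  B0 = {m0, m1, n0, n1}
m0 ∈ B0, n0 ∈ B0 → same block

P ~ Q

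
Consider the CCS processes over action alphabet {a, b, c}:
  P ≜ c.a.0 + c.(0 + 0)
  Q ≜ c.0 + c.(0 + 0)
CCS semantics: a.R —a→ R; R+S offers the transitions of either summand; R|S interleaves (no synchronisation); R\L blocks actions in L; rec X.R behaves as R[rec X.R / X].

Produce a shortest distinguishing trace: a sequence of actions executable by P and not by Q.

ca

Reachable graph of P (4 states):
  p0 = c.a.0 + c.(0 + 0) → ··c··> p1, ··c··> p2
  p1 = 0 + 0 → (no moves)
  p2 = a.0 → ··a··> p3
  p3 = 0 → (no moves)
Reachable graph of Q (3 states):
  q0 = c.0 + c.(0 + 0) → ··c··> q1, ··c··> q2
  q1 = 0 → (no moves)
  q2 = 0 + 0 → (no moves)
Run σ = ⟨ca⟩ on P: start {p0}
  after c @ step 1: {p1, p2}
  after a @ step 2: {p3}
  — P admits the full trace.
Run σ = ⟨ca⟩ on Q: start {q0}
  after c @ step 1: {q1, q2}
  after a @ step 2: no successor for Q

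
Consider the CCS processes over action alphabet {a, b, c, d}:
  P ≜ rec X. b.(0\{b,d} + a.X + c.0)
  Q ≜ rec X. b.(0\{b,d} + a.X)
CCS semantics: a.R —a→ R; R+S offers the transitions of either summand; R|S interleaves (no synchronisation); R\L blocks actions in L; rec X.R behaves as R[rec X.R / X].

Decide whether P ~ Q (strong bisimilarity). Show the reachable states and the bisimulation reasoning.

NO

LTS(P): 3 reachable states
  p0 = rec X. b.(0\{b,d} + a.X + c.0) :: ··b··> p1
  p1 = 0\{b,d} + a.(rec X. b.(0\{b,d} + a.X + c.0)) + c.0 :: ··a··> p0, ··c··> p2
  p2 = 0 :: stopped
LTS(Q): 2 reachable states
  q0 = rec X. b.(0\{b,d} + a.X) :: ··b··> q1
  q1 = 0\{b,d} + a.(rec X. b.(0\{b,d} + a.X)) :: ··a··> q0
Bisimilarity quotient blocks:
  B0 = {p0}
  B1 = {p1}
  B2 = {p2}
  B3 = {q0}
  B4 = {q1}
p0 ∈ B0, q0 ∈ B3 → different blocks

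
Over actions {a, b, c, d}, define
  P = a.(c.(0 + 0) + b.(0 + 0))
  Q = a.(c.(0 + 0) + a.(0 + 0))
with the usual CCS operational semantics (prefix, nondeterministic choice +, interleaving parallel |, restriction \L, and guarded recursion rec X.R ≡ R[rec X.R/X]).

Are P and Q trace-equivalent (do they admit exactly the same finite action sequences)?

P's transition system — 3 states:
  m0 = a.(c.(0 + 0) + b.(0 + 0)) | --a--▸ m1
  m1 = c.(0 + 0) + b.(0 + 0) | --b--▸ m2, --c--▸ m2
  m2 = 0 + 0 | stopped
Q's transition system — 3 states:
  n0 = a.(c.(0 + 0) + a.(0 + 0)) | --a--▸ n1
  n1 = c.(0 + 0) + a.(0 + 0) | --a--▸ n2, --c--▸ n2
  n2 = 0 + 0 | stopped
Trace ⟨ab⟩ through P, begin at {m0}:
  step 1 (a): {m1}
  step 2 (b): {m2}
  ✓ P
Trace ⟨ab⟩ through Q, begin at {n0}:
  step 1 (a): {n1}
  step 2 (b): no successor for Q

NO — witness ⟨ab⟩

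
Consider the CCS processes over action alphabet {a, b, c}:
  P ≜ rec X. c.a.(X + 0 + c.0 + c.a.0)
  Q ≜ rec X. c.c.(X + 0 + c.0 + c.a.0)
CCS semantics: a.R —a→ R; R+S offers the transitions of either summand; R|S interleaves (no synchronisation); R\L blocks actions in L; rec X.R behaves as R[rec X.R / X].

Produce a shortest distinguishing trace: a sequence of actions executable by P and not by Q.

LTS(P): 5 reachable states
  p0 = rec X. c.a.(X + 0 + c.0 + c.a.0) | —c→ p1
  p1 = a.((rec X. c.a.(X + 0 + c.0 + c.a.0)) + 0 + c.0 + c.a.0) | —a→ p2
  p2 = (rec X. c.a.(X + 0 + c.0 + c.a.0)) + 0 + c.0 + c.a.0 | —c→ p1, —c→ p3, —c→ p4
  p3 = 0 | ∅
  p4 = a.0 | —a→ p3
LTS(Q): 5 reachable states
  q0 = rec X. c.c.(X + 0 + c.0 + c.a.0) | —c→ q1
  q1 = c.((rec X. c.c.(X + 0 + c.0 + c.a.0)) + 0 + c.0 + c.a.0) | —c→ q2
  q2 = (rec X. c.c.(X + 0 + c.0 + c.a.0)) + 0 + c.0 + c.a.0 | —c→ q1, —c→ q3, —c→ q4
  q3 = 0 | ∅
  q4 = a.0 | —a→ q3
Trace ⟨ca⟩ through P, begin at {p0}:
  step 1 (c): {p1}
  step 2 (a): {p2}
  P completes σ.
Trace ⟨ca⟩ through Q, begin at {q0}:
  step 1 (c): {q1}
  step 2 (a): ∅  — Q cannot continue

ca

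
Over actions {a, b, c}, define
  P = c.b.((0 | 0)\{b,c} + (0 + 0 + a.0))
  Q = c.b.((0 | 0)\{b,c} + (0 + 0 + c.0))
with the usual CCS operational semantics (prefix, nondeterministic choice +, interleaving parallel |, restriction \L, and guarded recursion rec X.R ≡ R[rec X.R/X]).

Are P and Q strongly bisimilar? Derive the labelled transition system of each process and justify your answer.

Reachable graph of P (4 states):
  m0 = c.b.((0 | 0)\{b,c} + (0 + 0 + a.0)) → ··c··> m1
  m1 = b.((0 | 0)\{b,c} + (0 + 0 + a.0)) → ··b··> m2
  m2 = (0 | 0)\{b,c} + (0 + 0 + a.0) → ··a··> m3
  m3 = 0 → ·
Reachable graph of Q (4 states):
  n0 = c.b.((0 | 0)\{b,c} + (0 + 0 + c.0)) → ··c··> n1
  n1 = b.((0 | 0)\{b,c} + (0 + 0 + c.0)) → ··b··> n2
  n2 = (0 | 0)\{b,c} + (0 + 0 + c.0) → ··c··> n3
  n3 = 0 → ·
Partition-refinement fixed point:
  B0 = {m0}
  B1 = {m1}
  B2 = {m2}
  B3 = {m3, n3}
  B4 = {n0}
  B5 = {n1}
  B6 = {n2}
m0 ∈ B0, n0 ∈ B4 → different blocks

not bisimilar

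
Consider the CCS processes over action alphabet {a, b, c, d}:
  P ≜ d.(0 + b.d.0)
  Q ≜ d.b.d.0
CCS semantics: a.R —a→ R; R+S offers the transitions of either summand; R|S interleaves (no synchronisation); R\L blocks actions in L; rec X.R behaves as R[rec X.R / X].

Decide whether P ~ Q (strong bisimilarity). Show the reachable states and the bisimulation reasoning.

LTS(P): 4 reachable states
  p0 = d.(0 + b.d.0) → ··d··> p1
  p1 = 0 + b.d.0 → ··b··> p2
  p2 = d.0 → ··d··> p3
  p3 = 0 → ·
LTS(Q): 4 reachable states
  q0 = d.b.d.0 → ··d··> q1
  q1 = b.d.0 → ··b··> q2
  q2 = d.0 → ··d··> q3
  q3 = 0 → ·
Coarsest stable partition (strong bisimilarity classes):
  B0 = {p0, q0}
  B1 = {p1, q1}
  B2 = {p2, q2}
  B3 = {p3, q3}
p0 ∈ B0, q0 ∈ B0 → same block

YES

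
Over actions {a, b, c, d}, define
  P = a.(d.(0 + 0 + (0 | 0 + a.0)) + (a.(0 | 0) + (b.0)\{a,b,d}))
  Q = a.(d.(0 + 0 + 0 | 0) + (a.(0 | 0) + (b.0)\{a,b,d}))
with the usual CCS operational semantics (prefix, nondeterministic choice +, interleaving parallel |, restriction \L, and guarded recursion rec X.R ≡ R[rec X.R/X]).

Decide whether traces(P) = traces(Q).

LTS(P): 5 reachable states
  p0 = a.(d.(0 + 0 + (0 | 0 + a.0)) + (a.(0 | 0) + (b.0)\{a,b,d})) → =a=> p1
  p1 = d.(0 + 0 + (0 | 0 + a.0)) + (a.(0 | 0) + (b.0)\{a,b,d}) → =a=> p2, =d=> p3
  p2 = 0 | 0 → deadlocked
  p3 = 0 + 0 + (0 | 0 + a.0) → =a=> p4
  p4 = 0 → deadlocked
LTS(Q): 4 reachable states
  q0 = a.(d.(0 + 0 + 0 | 0) + (a.(0 | 0) + (b.0)\{a,b,d})) → =a=> q1
  q1 = d.(0 + 0 + 0 | 0) + (a.(0 | 0) + (b.0)\{a,b,d}) → =a=> q2, =d=> q3
  q2 = 0 | 0 → deadlocked
  q3 = 0 + 0 + 0 | 0 → deadlocked
Run σ = ⟨ada⟩ on P: start {p0}
  after a @ step 1: {p1}
  after d @ step 2: {p3}
  after a @ step 3: {p4}
  P completes σ.
Run σ = ⟨ada⟩ on Q: start {q0}
  after a @ step 1: {q1}
  after d @ step 2: {q3}
  after a @ step 3: ∅ (Q stuck)

traces(P) ≠ traces(Q) — witness ⟨ada⟩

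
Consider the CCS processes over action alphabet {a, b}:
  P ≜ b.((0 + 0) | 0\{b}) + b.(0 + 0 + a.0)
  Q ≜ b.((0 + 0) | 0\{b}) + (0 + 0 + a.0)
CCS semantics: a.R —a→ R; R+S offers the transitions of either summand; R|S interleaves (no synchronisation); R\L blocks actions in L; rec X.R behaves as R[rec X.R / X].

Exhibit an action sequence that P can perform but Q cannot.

Reachable graph of P (4 states):
  m0 = b.((0 + 0) | 0\{b}) + b.(0 + 0 + a.0) | --b--▸ m1, --b--▸ m2
  m1 = (0 + 0) | 0\{b} | deadlocked
  m2 = 0 + 0 + a.0 | --a--▸ m3
  m3 = 0 | deadlocked
Reachable graph of Q (3 states):
  n0 = b.((0 + 0) | 0\{b}) + (0 + 0 + a.0) | --a--▸ n1, --b--▸ n2
  n1 = 0 | deadlocked
  n2 = (0 + 0) | 0\{b} | deadlocked
Run σ = ⟨ba⟩ on P: start {m0}
  after b @ step 1: {m1, m2}
  after a @ step 2: {m3}
  ✓ P
Run σ = ⟨ba⟩ on Q: start {n0}
  after b @ step 1: {n2}
  after a @ step 2: ∅ (Q stuck)

ba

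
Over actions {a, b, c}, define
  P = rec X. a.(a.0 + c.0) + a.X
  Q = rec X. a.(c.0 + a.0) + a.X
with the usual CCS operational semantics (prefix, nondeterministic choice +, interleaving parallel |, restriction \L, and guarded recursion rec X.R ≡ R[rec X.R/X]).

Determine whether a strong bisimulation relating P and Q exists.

LTS(P): 3 reachable states
  p0 = rec X. a.(a.0 + c.0) + a.X → --a--▸ p0, --a--▸ p1
  p1 = a.0 + c.0 → --a--▸ p2, --c--▸ p2
  p2 = 0 → ∅
LTS(Q): 3 reachable states
  q0 = rec X. a.(c.0 + a.0) + a.X → --a--▸ q0, --a--▸ q1
  q1 = c.0 + a.0 → --a--▸ q2, --c--▸ q2
  q2 = 0 → ∅
Partition-refinement fixed point:
  B0 = {p0, q0}
  B1 = {p1, q1}
  B2 = {p2, q2}
p0 ∈ B0, q0 ∈ B0 → same block

bisimilar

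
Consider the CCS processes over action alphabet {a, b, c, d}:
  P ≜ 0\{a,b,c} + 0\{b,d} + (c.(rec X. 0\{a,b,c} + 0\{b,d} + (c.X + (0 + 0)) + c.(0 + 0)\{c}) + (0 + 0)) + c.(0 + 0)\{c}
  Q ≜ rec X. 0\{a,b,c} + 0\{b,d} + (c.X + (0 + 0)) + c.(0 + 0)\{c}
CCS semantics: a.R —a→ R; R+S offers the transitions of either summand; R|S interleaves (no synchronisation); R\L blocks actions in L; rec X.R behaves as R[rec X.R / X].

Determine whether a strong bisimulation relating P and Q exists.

Reachable graph of P (3 states):
  u0 = 0\{a,b,c} + 0\{b,d} + (c.(rec X. 0\{a,b,c} + 0\{b,d} + (c.X + (0 + 0)) + c.(0 + 0)\{c}) + (0 + 0)) + c.(0 + 0)\{c} → --c--▸ u1, --c--▸ u2
  u1 = (0 + 0)\{c} → stopped
  u2 = rec X. 0\{a,b,c} + 0\{b,d} + (c.X + (0 + 0)) + c.(0 + 0)\{c} → --c--▸ u1, --c--▸ u2
Reachable graph of Q (2 states):
  v0 = rec X. 0\{a,b,c} + 0\{b,d} + (c.X + (0 + 0)) + c.(0 + 0)\{c} → --c--▸ v0, --c--▸ v1
  v1 = (0 + 0)\{c} → stopped
Bisimilarity quotient blocks:
  B0 = {u0, u2, v0}
  B1 = {u1, v1}
u0 ∈ B0, v0 ∈ B0 → same block

YES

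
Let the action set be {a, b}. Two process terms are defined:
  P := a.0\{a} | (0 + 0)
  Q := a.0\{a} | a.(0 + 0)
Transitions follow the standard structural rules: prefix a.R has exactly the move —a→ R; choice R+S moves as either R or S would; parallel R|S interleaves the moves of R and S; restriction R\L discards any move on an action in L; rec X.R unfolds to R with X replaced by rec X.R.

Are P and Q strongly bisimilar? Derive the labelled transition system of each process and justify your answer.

Reachable graph of P (2 states):
  m0 = a.0\{a} | (0 + 0) | ··a··> m1
  m1 = 0\{a} | (0 + 0) | (no moves)
Reachable graph of Q (4 states):
  n0 = a.0\{a} | a.(0 + 0) | ··a··> n1, ··a··> n2
  n1 = 0\{a} | a.(0 + 0) | ··a··> n3
  n2 = a.0\{a} | (0 + 0) | ··a··> n3
  n3 = 0\{a} | (0 + 0) | (no moves)
Coarsest stable partition (strong bisimilarity classes):
  B0 = {m0, n1, n2}
  B1 = {m1, n3}
  B2 = {n0}
m0 ∈ B0, n0 ∈ B2 → different blocks

not bisimilar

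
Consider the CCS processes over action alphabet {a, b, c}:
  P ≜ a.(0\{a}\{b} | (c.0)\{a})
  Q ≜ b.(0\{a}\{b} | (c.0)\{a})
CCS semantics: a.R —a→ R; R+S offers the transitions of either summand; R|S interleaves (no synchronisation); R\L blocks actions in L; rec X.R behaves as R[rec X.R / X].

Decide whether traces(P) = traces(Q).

P's transition system — 3 states:
  u0 = a.(0\{a}\{b} | (c.0)\{a}) | ··a··> u1
  u1 = 0\{a}\{b} | (c.0)\{a} | ··c··> u2
  u2 = 0\{a}\{b} | 0\{a} | stopped
Q's transition system — 3 states:
  v0 = b.(0\{a}\{b} | (c.0)\{a}) | ··b··> v1
  v1 = 0\{a}\{b} | (c.0)\{a} | ··c··> v2
  v2 = 0\{a}\{b} | 0\{a} | stopped
Run σ = ⟨a⟩ on P: start {u0}
  step 1 (a): {u1}
  P completes σ.
Run σ = ⟨a⟩ on Q: start {v0}
  step 1 (a): ∅ (Q stuck)

traces(P) ≠ traces(Q) — witness ⟨a⟩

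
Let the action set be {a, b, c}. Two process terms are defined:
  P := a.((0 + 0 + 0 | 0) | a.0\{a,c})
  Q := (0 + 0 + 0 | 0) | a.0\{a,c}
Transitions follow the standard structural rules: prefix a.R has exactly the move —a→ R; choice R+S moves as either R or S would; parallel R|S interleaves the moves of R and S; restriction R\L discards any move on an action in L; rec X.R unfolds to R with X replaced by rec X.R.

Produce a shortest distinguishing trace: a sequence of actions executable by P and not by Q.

aa

P's transition system — 3 states:
  m0 = a.((0 + 0 + 0 | 0) | a.0\{a,c}) has moves —a→ m1
  m1 = (0 + 0 + 0 | 0) | a.0\{a,c} has moves —a→ m2
  m2 = (0 + 0 + 0 | 0) | 0\{a,c} has moves stopped
Q's transition system — 2 states:
  n0 = (0 + 0 + 0 | 0) | a.0\{a,c} has moves —a→ n1
  n1 = (0 + 0 + 0 | 0) | 0\{a,c} has moves stopped
Trace ⟨aa⟩ through P, begin at {m0}:
  [1] a ⇒ {m1}
  [2] a ⇒ {m2}
  — P admits the full trace.
Trace ⟨aa⟩ through Q, begin at {n0}:
  [1] a ⇒ {n1}
  [2] a ⇒ ∅  — Q cannot continue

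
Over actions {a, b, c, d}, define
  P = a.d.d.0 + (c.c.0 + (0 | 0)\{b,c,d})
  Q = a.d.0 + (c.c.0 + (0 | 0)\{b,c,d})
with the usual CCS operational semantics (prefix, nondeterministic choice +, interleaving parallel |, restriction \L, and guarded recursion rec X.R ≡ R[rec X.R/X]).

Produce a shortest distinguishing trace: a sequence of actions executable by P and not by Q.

LTS(P): 5 reachable states
  p0 = a.d.d.0 + (c.c.0 + (0 | 0)\{b,c,d}) has moves —a→ p1, —c→ p2
  p1 = d.d.0 has moves —d→ p3
  p2 = c.0 has moves —c→ p4
  p3 = d.0 has moves —d→ p4
  p4 = 0 has moves deadlocked
LTS(Q): 4 reachable states
  q0 = a.d.0 + (c.c.0 + (0 | 0)\{b,c,d}) has moves —a→ q1, —c→ q2
  q1 = d.0 has moves —d→ q3
  q2 = c.0 has moves —c→ q3
  q3 = 0 has moves deadlocked
Executing add from P (initial set {p0}):
  step 1 (a): {p1}
  step 2 (d): {p3}
  step 3 (d): {p4}
  P completes σ.
Executing add from Q (initial set {q0}):
  step 1 (a): {q1}
  step 2 (d): {q3}
  step 3 (d): ∅ (Q stuck)

add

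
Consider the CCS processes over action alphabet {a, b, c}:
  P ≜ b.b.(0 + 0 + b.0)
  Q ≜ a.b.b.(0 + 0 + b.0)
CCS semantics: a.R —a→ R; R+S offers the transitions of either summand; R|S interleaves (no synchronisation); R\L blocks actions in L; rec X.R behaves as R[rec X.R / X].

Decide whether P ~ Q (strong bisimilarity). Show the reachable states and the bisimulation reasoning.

P ≁ Q

Reachable graph of P (4 states):
  p0 = b.b.(0 + 0 + b.0) ⊢ ··b··> p1
  p1 = b.(0 + 0 + b.0) ⊢ ··b··> p2
  p2 = 0 + 0 + b.0 ⊢ ··b··> p3
  p3 = 0 ⊢ deadlocked
Reachable graph of Q (5 states):
  q0 = a.b.b.(0 + 0 + b.0) ⊢ ··a··> q1
  q1 = b.b.(0 + 0 + b.0) ⊢ ··b··> q2
  q2 = b.(0 + 0 + b.0) ⊢ ··b··> q3
  q3 = 0 + 0 + b.0 ⊢ ··b··> q4
  q4 = 0 ⊢ deadlocked
Bisimilarity quotient blocks:
  B0 = {p0, q1}
  B1 = {p1, q2}
  B2 = {p2, q3}
  B3 = {p3, q4}
  B4 = {q0}
p0 ∈ B0, q0 ∈ B4 → different blocks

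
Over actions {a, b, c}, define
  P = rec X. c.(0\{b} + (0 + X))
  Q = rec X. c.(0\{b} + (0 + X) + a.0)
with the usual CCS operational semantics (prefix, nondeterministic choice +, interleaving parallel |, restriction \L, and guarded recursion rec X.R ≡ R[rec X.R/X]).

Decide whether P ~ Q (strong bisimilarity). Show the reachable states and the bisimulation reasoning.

P's transition system — 2 states:
  s0 = rec X. c.(0\{b} + (0 + X)) | =c=> s1
  s1 = 0\{b} + (0 + (rec X. c.(0\{b} + (0 + X)))) | =c=> s1
Q's transition system — 3 states:
  t0 = rec X. c.(0\{b} + (0 + X) + a.0) | =c=> t1
  t1 = 0\{b} + (0 + (rec X. c.(0\{b} + (0 + X) + a.0))) + a.0 | =a=> t2, =c=> t1
  t2 = 0 | (no moves)
Partition-refinement fixed point:
  B0 = {s0, s1}
  B1 = {t0}
  B2 = {t1}
  B3 = {t2}
s0 ∈ B0, t0 ∈ B1 → different blocks

P ≁ Q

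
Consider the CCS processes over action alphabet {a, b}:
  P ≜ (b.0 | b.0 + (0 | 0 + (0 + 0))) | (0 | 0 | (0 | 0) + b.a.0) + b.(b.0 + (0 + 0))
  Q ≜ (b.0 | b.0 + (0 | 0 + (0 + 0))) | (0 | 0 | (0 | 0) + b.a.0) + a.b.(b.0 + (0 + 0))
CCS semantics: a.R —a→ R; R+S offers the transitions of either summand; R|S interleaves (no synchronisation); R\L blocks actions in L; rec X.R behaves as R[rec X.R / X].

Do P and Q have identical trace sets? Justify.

traces(P) ≠ traces(Q) — witness ⟨a⟩

LTS(P): 14 reachable states
  m0 = (b.0 | b.0 + (0 | 0 + (0 + 0))) | (0 | 0 | (0 | 0) + b.a.0) + b.(b.0 + (0 + 0)) | =b=> m1, =b=> m2, =b=> m3, =b=> m4
  m1 = (b.0 | b.0 + (0 | 0 + (0 + 0))) | a.0 | =a=> m5, =b=> m6, =b=> m7
  m2 = 0 | b.0 | (0 | 0 | (0 | 0) + b.a.0) | =b=> m6, =b=> m8
  m3 = b.0 + (0 + 0) | =b=> m9
  m4 = b.0 | 0 | (0 | 0 | (0 | 0) + b.a.0) | =b=> m7, =b=> m8
  m5 = (b.0 | b.0 + (0 | 0 + (0 + 0))) | 0 | =b=> m10, =b=> m11
  m6 = 0 | b.0 | a.0 | =a=> m10, =b=> m12
  m7 = b.0 | 0 | a.0 | =a=> m11, =b=> m12
  m8 = 0 | 0 | (0 | 0 | (0 | 0) + b.a.0) | =b=> m12
  m9 = 0 | ·
  m10 = 0 | b.0 | 0 | =b=> m13
  m11 = b.0 | 0 | 0 | =b=> m13
  m12 = 0 | 0 | a.0 | =a=> m13
  m13 = 0 | 0 | 0 | ·
LTS(Q): 15 reachable states
  n0 = (b.0 | b.0 + (0 | 0 + (0 + 0))) | (0 | 0 | (0 | 0) + b.a.0) + a.b.(b.0 + (0 + 0)) | =a=> n1, =b=> n2, =b=> n3, =b=> n4
  n1 = b.(b.0 + (0 + 0)) | =b=> n5
  n2 = (b.0 | b.0 + (0 | 0 + (0 + 0))) | a.0 | =a=> n6, =b=> n7, =b=> n8
  n3 = 0 | b.0 | (0 | 0 | (0 | 0) + b.a.0) | =b=> n7, =b=> n9
  n4 = b.0 | 0 | (0 | 0 | (0 | 0) + b.a.0) | =b=> n8, =b=> n9
  n5 = b.0 + (0 + 0) | =b=> n10
  n6 = (b.0 | b.0 + (0 | 0 + (0 + 0))) | 0 | =b=> n11, =b=> n12
  n7 = 0 | b.0 | a.0 | =a=> n11, =b=> n13
  n8 = b.0 | 0 | a.0 | =a=> n12, =b=> n13
  n9 = 0 | 0 | (0 | 0 | (0 | 0) + b.a.0) | =b=> n13
  n10 = 0 | ·
  n11 = 0 | b.0 | 0 | =b=> n14
  n12 = b.0 | 0 | 0 | =b=> n14
  n13 = 0 | 0 | a.0 | =a=> n14
  n14 = 0 | 0 | 0 | ·
Trace ⟨a⟩ through Q, begin at {n0}:
  after a @ step 1: {n1}
  ✓ Q
Trace ⟨a⟩ through P, begin at {m0}:
  after a @ step 1: no successor for P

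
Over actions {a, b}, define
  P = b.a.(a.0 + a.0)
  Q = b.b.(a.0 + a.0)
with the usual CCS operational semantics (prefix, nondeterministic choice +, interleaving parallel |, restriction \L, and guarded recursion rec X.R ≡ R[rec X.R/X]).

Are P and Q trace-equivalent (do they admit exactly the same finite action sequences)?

traces(P) ≠ traces(Q) — witness ⟨ba⟩

LTS(P): 4 reachable states
  s0 = b.a.(a.0 + a.0) ⊢ --b--▸ s1
  s1 = a.(a.0 + a.0) ⊢ --a--▸ s2
  s2 = a.0 + a.0 ⊢ --a--▸ s3
  s3 = 0 ⊢ (no moves)
LTS(Q): 4 reachable states
  t0 = b.b.(a.0 + a.0) ⊢ --b--▸ t1
  t1 = b.(a.0 + a.0) ⊢ --b--▸ t2
  t2 = a.0 + a.0 ⊢ --a--▸ t3
  t3 = 0 ⊢ (no moves)
Run σ = ⟨ba⟩ on P: start {s0}
  after b @ step 1: {s1}
  after a @ step 2: {s2}
  P completes σ.
Run σ = ⟨ba⟩ on Q: start {t0}
  after b @ step 1: {t1}
  after a @ step 2: no successor for Q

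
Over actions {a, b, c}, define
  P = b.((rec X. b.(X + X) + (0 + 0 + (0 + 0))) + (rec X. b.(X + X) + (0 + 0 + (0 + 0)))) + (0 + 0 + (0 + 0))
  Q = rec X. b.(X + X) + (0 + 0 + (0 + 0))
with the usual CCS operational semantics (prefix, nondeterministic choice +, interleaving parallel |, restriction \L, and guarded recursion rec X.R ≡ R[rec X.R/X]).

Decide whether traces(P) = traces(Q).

P's transition system — 2 states:
  s0 = b.((rec X. b.(X + X) + (0 + 0 + (0 + 0))) + (rec X. b.(X + X) + (0 + 0 + (0 + 0)))) + (0 + 0 + (0 + 0)) → =b=> s1
  s1 = (rec X. b.(X + X) + (0 + 0 + (0 + 0))) + (rec X. b.(X + X) + (0 + 0 + (0 + 0))) → =b=> s1
Q's transition system — 2 states:
  t0 = rec X. b.(X + X) + (0 + 0 + (0 + 0)) → =b=> t1
  t1 = (rec X. b.(X + X) + (0 + 0 + (0 + 0))) + (rec X. b.(X + X) + (0 + 0 + (0 + 0))) → =b=> t1
Coarsest stable partition (strong bisimilarity classes):
  B0 = {s0, s1, t0, t1}
s0 ∈ B0, t0 ∈ B0 → same block
Bisimilar ⇒ trace-equivalent.

YES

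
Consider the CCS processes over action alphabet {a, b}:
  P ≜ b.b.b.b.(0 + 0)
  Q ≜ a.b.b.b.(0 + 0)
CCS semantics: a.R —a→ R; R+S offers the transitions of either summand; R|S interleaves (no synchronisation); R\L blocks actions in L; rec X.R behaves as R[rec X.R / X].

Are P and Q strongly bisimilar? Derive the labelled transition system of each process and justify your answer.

NO

Reachable graph of P (5 states):
  s0 = b.b.b.b.(0 + 0) ⊢ =b=> s1
  s1 = b.b.b.(0 + 0) ⊢ =b=> s2
  s2 = b.b.(0 + 0) ⊢ =b=> s3
  s3 = b.(0 + 0) ⊢ =b=> s4
  s4 = 0 + 0 ⊢ ·
Reachable graph of Q (5 states):
  t0 = a.b.b.b.(0 + 0) ⊢ =a=> t1
  t1 = b.b.b.(0 + 0) ⊢ =b=> t2
  t2 = b.b.(0 + 0) ⊢ =b=> t3
  t3 = b.(0 + 0) ⊢ =b=> t4
  t4 = 0 + 0 ⊢ ·
Partition-refinement fixed point:
  B0 = {s0}
  B1 = {s1, t1}
  B2 = {s2, t2}
  B3 = {s3, t3}
  B4 = {s4, t4}
  B5 = {t0}
s0 ∈ B0, t0 ∈ B5 → different blocks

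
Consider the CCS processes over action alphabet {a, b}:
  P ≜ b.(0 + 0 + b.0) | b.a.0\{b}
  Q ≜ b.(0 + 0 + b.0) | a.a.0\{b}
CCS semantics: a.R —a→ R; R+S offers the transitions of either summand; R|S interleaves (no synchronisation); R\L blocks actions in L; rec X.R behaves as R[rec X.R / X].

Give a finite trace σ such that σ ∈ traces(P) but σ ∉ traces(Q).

P's transition system — 9 states:
  m0 = b.(0 + 0 + b.0) | b.a.0\{b} → --b--▸ m1, --b--▸ m2
  m1 = (0 + 0 + b.0) | b.a.0\{b} → --b--▸ m3, --b--▸ m4
  m2 = b.(0 + 0 + b.0) | a.0\{b} → --a--▸ m5, --b--▸ m3
  m3 = (0 + 0 + b.0) | a.0\{b} → --a--▸ m6, --b--▸ m7
  m4 = 0 | b.a.0\{b} → --b--▸ m7
  m5 = b.(0 + 0 + b.0) | 0\{b} → --b--▸ m6
  m6 = (0 + 0 + b.0) | 0\{b} → --b--▸ m8
  m7 = 0 | a.0\{b} → --a--▸ m8
  m8 = 0 | 0\{b} → ∅
Q's transition system — 9 states:
  n0 = b.(0 + 0 + b.0) | a.a.0\{b} → --a--▸ n1, --b--▸ n2
  n1 = b.(0 + 0 + b.0) | a.0\{b} → --a--▸ n3, --b--▸ n4
  n2 = (0 + 0 + b.0) | a.a.0\{b} → --a--▸ n4, --b--▸ n5
  n3 = b.(0 + 0 + b.0) | 0\{b} → --b--▸ n6
  n4 = (0 + 0 + b.0) | a.0\{b} → --a--▸ n6, --b--▸ n7
  n5 = 0 | a.a.0\{b} → --a--▸ n7
  n6 = (0 + 0 + b.0) | 0\{b} → --b--▸ n8
  n7 = 0 | a.0\{b} → --a--▸ n8
  n8 = 0 | 0\{b} → ∅
Executing bbb from P (initial set {m0}):
  step 1 (b): {m1, m2}
  step 2 (b): {m3, m4}
  step 3 (b): {m7}
  ✓ P
Executing bbb from Q (initial set {n0}):
  step 1 (b): {n2}
  step 2 (b): {n5}
  step 3 (b): ∅  — Q cannot continue

bbb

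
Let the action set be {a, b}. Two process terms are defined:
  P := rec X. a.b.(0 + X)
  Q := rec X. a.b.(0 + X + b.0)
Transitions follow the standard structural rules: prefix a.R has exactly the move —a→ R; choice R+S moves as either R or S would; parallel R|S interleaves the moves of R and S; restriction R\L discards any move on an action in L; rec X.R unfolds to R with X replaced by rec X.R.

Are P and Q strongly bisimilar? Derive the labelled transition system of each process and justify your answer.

P's transition system — 3 states:
  u0 = rec X. a.b.(0 + X) has moves =a=> u1
  u1 = b.(0 + (rec X. a.b.(0 + X))) has moves =b=> u2
  u2 = 0 + (rec X. a.b.(0 + X)) has moves =a=> u1
Q's transition system — 4 states:
  v0 = rec X. a.b.(0 + X + b.0) has moves =a=> v1
  v1 = b.(0 + (rec X. a.b.(0 + X + b.0)) + b.0) has moves =b=> v2
  v2 = 0 + (rec X. a.b.(0 + X + b.0)) + b.0 has moves =a=> v1, =b=> v3
  v3 = 0 has moves ∅
Partition-refinement fixed point:
  B0 = {u0, u2}
  B1 = {u1}
  B2 = {v0}
  B3 = {v1}
  B4 = {v2}
  B5 = {v3}
u0 ∈ B0, v0 ∈ B2 → different blocks

not bisimilar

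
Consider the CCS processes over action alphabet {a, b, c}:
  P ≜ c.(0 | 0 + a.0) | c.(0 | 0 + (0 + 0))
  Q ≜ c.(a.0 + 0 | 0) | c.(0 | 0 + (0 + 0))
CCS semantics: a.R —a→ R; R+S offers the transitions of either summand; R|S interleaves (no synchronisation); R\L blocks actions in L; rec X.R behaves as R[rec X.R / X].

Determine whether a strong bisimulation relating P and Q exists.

LTS(P): 6 reachable states
  s0 = c.(0 | 0 + a.0) | c.(0 | 0 + (0 + 0)) ⊢ ··c··> s1, ··c··> s2
  s1 = (0 | 0 + a.0) | c.(0 | 0 + (0 + 0)) ⊢ ··a··> s3, ··c··> s4
  s2 = c.(0 | 0 + a.0) | (0 | 0 + (0 + 0)) ⊢ ··c··> s4
  s3 = 0 | c.(0 | 0 + (0 + 0)) ⊢ ··c··> s5
  s4 = (0 | 0 + a.0) | (0 | 0 + (0 + 0)) ⊢ ··a··> s5
  s5 = 0 | (0 | 0 + (0 + 0)) ⊢ deadlocked
LTS(Q): 6 reachable states
  t0 = c.(a.0 + 0 | 0) | c.(0 | 0 + (0 + 0)) ⊢ ··c··> t1, ··c··> t2
  t1 = (a.0 + 0 | 0) | c.(0 | 0 + (0 + 0)) ⊢ ··a··> t3, ··c··> t4
  t2 = c.(a.0 + 0 | 0) | (0 | 0 + (0 + 0)) ⊢ ··c··> t4
  t3 = 0 | c.(0 | 0 + (0 + 0)) ⊢ ··c··> t5
  t4 = (a.0 + 0 | 0) | (0 | 0 + (0 + 0)) ⊢ ··a··> t5
  t5 = 0 | (0 | 0 + (0 + 0)) ⊢ deadlocked
Bisimilarity quotient blocks:
  B0 = {s0, t0}
  B1 = {s1, t1}
  B2 = {s3, t3}
  B3 = {s5, t5}
  B4 = {s4, t4}
  B5 = {s2, t2}
s0 ∈ B0, t0 ∈ B0 → same block

P ~ Q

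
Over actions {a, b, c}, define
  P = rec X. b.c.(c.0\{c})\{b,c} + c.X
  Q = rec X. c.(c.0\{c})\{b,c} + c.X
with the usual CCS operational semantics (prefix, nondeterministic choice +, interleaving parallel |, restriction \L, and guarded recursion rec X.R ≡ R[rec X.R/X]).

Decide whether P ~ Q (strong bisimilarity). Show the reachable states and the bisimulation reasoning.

LTS(P): 3 reachable states
  u0 = rec X. b.c.(c.0\{c})\{b,c} + c.X → -b-> u1, -c-> u0
  u1 = c.(c.0\{c})\{b,c} → -c-> u2
  u2 = (c.0\{c})\{b,c} → deadlocked
LTS(Q): 2 reachable states
  v0 = rec X. c.(c.0\{c})\{b,c} + c.X → -c-> v0, -c-> v1
  v1 = (c.0\{c})\{b,c} → deadlocked
Partition-refinement fixed point:
  B0 = {u0}
  B1 = {u1}
  B2 = {u2, v1}
  B3 = {v0}
u0 ∈ B0, v0 ∈ B3 → different blocks

NO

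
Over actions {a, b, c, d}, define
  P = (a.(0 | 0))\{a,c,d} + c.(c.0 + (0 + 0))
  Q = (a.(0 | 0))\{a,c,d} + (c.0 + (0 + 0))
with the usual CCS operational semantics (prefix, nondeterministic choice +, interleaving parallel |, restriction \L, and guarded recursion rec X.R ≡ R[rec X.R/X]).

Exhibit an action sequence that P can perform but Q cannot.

cc

Reachable graph of P (3 states):
  u0 = (a.(0 | 0))\{a,c,d} + c.(c.0 + (0 + 0)) ⊢ ··c··> u1
  u1 = c.0 + (0 + 0) ⊢ ··c··> u2
  u2 = 0 ⊢ stopped
Reachable graph of Q (2 states):
  v0 = (a.(0 | 0))\{a,c,d} + (c.0 + (0 + 0)) ⊢ ··c··> v1
  v1 = 0 ⊢ stopped
Run σ = ⟨cc⟩ on P: start {u0}
  after c @ step 1: {u1}
  after c @ step 2: {u2}
  ✓ P
Run σ = ⟨cc⟩ on Q: start {v0}
  after c @ step 1: {v1}
  after c @ step 2: ∅ (Q stuck)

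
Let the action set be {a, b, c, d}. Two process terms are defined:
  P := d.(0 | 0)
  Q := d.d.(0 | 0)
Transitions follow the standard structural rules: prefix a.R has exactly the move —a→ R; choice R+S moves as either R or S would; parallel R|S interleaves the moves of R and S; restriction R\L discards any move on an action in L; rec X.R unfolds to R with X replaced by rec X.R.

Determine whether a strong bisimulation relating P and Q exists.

LTS(P): 2 reachable states
  u0 = d.(0 | 0) :: —d→ u1
  u1 = 0 | 0 :: (no moves)
LTS(Q): 3 reachable states
  v0 = d.d.(0 | 0) :: —d→ v1
  v1 = d.(0 | 0) :: —d→ v2
  v2 = 0 | 0 :: (no moves)
Coarsest stable partition (strong bisimilarity classes):
  B0 = {u0, v1}
  B1 = {u1, v2}
  B2 = {v0}
u0 ∈ B0, v0 ∈ B2 → different blocks

not bisimilar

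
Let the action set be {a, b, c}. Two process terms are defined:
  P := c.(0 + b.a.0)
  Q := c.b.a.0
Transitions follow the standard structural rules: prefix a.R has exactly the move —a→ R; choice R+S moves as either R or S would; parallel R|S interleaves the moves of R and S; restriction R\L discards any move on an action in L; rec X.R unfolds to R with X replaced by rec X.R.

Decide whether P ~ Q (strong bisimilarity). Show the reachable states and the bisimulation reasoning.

P ~ Q

Reachable graph of P (4 states):
  m0 = c.(0 + b.a.0) :: —c→ m1
  m1 = 0 + b.a.0 :: —b→ m2
  m2 = a.0 :: —a→ m3
  m3 = 0 :: stopped
Reachable graph of Q (4 states):
  n0 = c.b.a.0 :: —c→ n1
  n1 = b.a.0 :: —b→ n2
  n2 = a.0 :: —a→ n3
  n3 = 0 :: stopped
Coarsest stable partition (strong bisimilarity classes):
  B0 = {m0, n0}
  B1 = {m1, n1}
  B2 = {m2, n2}
  B3 = {m3, n3}
m0 ∈ B0, n0 ∈ B0 → same block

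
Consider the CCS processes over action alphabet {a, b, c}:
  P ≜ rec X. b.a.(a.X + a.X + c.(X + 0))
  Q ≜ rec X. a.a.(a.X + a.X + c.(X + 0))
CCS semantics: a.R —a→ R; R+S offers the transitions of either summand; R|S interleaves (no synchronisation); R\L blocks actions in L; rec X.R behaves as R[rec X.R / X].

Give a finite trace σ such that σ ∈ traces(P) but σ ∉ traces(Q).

b

P's transition system — 4 states:
  m0 = rec X. b.a.(a.X + a.X + c.(X + 0)) ⊢ =b=> m1
  m1 = a.(a.(rec X. b.a.(a.X + a.X + c.(X + 0))) + a.(rec X. b.a.(a.X + a.X + c.(X + 0))) + c.((rec X. b.a.(a.X + a.X + c.(X + 0))) + 0)) ⊢ =a=> m2
  m2 = a.(rec X. b.a.(a.X + a.X + c.(X + 0))) + a.(rec X. b.a.(a.X + a.X + c.(X + 0))) + c.((rec X. b.a.(a.X + a.X + c.(X + 0))) + 0) ⊢ =a=> m0, =c=> m3
  m3 = (rec X. b.a.(a.X + a.X + c.(X + 0))) + 0 ⊢ =b=> m1
Q's transition system — 4 states:
  n0 = rec X. a.a.(a.X + a.X + c.(X + 0)) ⊢ =a=> n1
  n1 = a.(a.(rec X. a.a.(a.X + a.X + c.(X + 0))) + a.(rec X. a.a.(a.X + a.X + c.(X + 0))) + c.((rec X. a.a.(a.X + a.X + c.(X + 0))) + 0)) ⊢ =a=> n2
  n2 = a.(rec X. a.a.(a.X + a.X + c.(X + 0))) + a.(rec X. a.a.(a.X + a.X + c.(X + 0))) + c.((rec X. a.a.(a.X + a.X + c.(X + 0))) + 0) ⊢ =a=> n0, =c=> n3
  n3 = (rec X. a.a.(a.X + a.X + c.(X + 0))) + 0 ⊢ =a=> n1
Executing b from P (initial set {m0}):
  step 1 (b): {m1}
  — P admits the full trace.
Executing b from Q (initial set {n0}):
  step 1 (b): ∅ (Q stuck)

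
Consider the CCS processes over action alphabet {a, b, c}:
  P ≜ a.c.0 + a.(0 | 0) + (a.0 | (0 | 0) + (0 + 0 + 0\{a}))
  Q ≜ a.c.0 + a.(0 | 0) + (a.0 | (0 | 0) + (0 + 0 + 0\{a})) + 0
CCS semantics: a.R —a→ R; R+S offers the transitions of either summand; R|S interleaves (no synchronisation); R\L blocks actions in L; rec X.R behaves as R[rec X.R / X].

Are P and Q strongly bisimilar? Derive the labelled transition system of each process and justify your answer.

P ~ Q

LTS(P): 5 reachable states
  u0 = a.c.0 + a.(0 | 0) + (a.0 | (0 | 0) + (0 + 0 + 0\{a})) → —a→ u1, —a→ u2, —a→ u3
  u1 = 0 | (0 | 0) → (no moves)
  u2 = 0 | 0 → (no moves)
  u3 = c.0 → —c→ u4
  u4 = 0 → (no moves)
LTS(Q): 5 reachable states
  v0 = a.c.0 + a.(0 | 0) + (a.0 | (0 | 0) + (0 + 0 + 0\{a})) + 0 → —a→ v1, —a→ v2, —a→ v3
  v1 = 0 | (0 | 0) → (no moves)
  v2 = 0 | 0 → (no moves)
  v3 = c.0 → —c→ v4
  v4 = 0 → (no moves)
Coarsest stable partition (strong bisimilarity classes):
  B0 = {u0, v0}
  B1 = {u1, u2, u4, v1, v2, v4}
  B2 = {u3, v3}
u0 ∈ B0, v0 ∈ B0 → same block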